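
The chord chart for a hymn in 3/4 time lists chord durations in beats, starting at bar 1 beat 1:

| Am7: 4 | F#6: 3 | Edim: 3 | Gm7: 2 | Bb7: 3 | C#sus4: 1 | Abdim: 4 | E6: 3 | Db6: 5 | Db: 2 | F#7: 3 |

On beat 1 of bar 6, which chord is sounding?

C#sus4

Beat 1 of bar 6 is beat (6−1)×3 + 1 = 16 overall.
Running totals: Am7 ends at 4, F#6 ends at 7, Edim ends at 10, Gm7 ends at 12, Bb7 ends at 15, C#sus4 ends at 16.
Beat 16 falls within C#sus4.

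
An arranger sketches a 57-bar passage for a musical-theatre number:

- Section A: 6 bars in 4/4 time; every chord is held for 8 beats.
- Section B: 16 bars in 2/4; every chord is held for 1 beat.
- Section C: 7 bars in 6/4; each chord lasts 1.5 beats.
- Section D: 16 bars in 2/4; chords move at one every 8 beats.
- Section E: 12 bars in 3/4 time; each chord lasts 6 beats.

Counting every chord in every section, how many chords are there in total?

A: 6 bars × 4 beats = 24 beats; 8 beats/chord → 3 chords.
B: 16 bars × 2 beats = 32 beats; 1 beat/chord → 32 chords.
C: 7 bars × 6 beats = 42 beats; 1.5 beats/chord → 28 chords.
D: 16 bars × 2 beats = 32 beats; 8 beats/chord → 4 chords.
E: 12 bars × 3 beats = 36 beats; 6 beats/chord → 6 chords.
Total: 3 + 32 + 28 + 4 + 6 = 73.

73 chords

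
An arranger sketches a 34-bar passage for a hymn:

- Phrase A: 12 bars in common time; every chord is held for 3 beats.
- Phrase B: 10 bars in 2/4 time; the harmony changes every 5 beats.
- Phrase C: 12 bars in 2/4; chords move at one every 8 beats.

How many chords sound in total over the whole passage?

23 chords

A: 12 bars × 4 beats = 48 beats; 3 beats/chord → 16 chords.
B: 10 bars × 2 beats = 20 beats; 5 beats/chord → 4 chords.
C: 12 bars × 2 beats = 24 beats; 8 beats/chord → 3 chords.
Total: 16 + 4 + 3 = 23.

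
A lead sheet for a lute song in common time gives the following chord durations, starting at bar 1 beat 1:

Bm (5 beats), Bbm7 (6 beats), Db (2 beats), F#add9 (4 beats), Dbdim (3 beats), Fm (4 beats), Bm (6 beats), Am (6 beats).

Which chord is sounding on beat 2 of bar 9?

Beat 2 of bar 9 is beat (9−1)×4 + 2 = 34 overall.
Running totals: Bm ends at 5, Bbm7 ends at 11, Db ends at 13, F#add9 ends at 17, Dbdim ends at 20, Fm ends at 24, Bm ends at 30, Am ends at 36.
Beat 34 falls within Am.

Am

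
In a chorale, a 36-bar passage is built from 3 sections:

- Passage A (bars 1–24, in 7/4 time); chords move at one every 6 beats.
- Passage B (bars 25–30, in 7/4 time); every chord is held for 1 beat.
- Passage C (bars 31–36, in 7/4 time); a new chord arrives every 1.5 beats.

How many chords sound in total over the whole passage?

98 chords

A has 168 beats and chords last 6 each, so 28 chords.
B has 42 beats and chords last 1 each, so 42 chords.
C has 42 beats and chords last 1.5 each, so 28 chords.
Total: 28 + 42 + 28 = 98.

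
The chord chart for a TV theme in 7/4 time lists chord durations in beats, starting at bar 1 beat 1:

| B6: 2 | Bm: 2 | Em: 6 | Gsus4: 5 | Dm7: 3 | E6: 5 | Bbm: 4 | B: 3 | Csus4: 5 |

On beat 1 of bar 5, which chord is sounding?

Beat 1 of bar 5 is beat (5−1)×7 + 1 = 29 overall.
Running totals: B6 ends at 2, Bm ends at 4, Em ends at 10, Gsus4 ends at 15, Dm7 ends at 18, E6 ends at 23, Bbm ends at 27, B ends at 30.
Beat 29 falls within B.

B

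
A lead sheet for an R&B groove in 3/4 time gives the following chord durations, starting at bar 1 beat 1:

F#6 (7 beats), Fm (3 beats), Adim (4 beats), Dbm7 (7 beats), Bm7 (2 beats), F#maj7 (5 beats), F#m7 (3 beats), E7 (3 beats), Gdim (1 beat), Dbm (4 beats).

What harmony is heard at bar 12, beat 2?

Beat 2 of bar 12 is beat (12−1)×3 + 2 = 35 overall.
Running totals: F#6 ends at 7, Fm ends at 10, Adim ends at 14, Dbm7 ends at 21, Bm7 ends at 23, F#maj7 ends at 28, F#m7 ends at 31, E7 ends at 34, Gdim ends at 35.
Beat 35 falls within Gdim.

Gdim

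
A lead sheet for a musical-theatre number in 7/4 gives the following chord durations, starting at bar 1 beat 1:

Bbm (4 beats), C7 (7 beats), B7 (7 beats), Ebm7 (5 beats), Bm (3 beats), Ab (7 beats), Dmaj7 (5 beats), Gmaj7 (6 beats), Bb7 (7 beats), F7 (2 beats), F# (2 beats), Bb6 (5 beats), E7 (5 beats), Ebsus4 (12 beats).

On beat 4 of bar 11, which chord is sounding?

Beat 4 of bar 11 is beat (11−1)×7 + 4 = 74 overall.
Running totals: Bbm ends at 4, C7 ends at 11, B7 ends at 18, Ebm7 ends at 23, Bm ends at 26, Ab ends at 33, Dmaj7 ends at 38, Gmaj7 ends at 44, Bb7 ends at 51, F7 ends at 53, F# ends at 55, Bb6 ends at 60, E7 ends at 65, Ebsus4 ends at 77.
Beat 74 falls within Ebsus4.

Ebsus4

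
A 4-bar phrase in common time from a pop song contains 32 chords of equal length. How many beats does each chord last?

4 bars × 4 beats/bar = 16 beats total.
16 beats ÷ 32 chords = 0.5 beats per chord.
(That is an eighth note.)

0.5 beats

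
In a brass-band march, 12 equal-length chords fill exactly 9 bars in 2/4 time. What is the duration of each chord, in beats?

9 bars × 2 beats/bar = 18 beats total.
18 beats ÷ 12 chords = 1.5 beats per chord.
(That is a dotted quarter note.)

1.5 beats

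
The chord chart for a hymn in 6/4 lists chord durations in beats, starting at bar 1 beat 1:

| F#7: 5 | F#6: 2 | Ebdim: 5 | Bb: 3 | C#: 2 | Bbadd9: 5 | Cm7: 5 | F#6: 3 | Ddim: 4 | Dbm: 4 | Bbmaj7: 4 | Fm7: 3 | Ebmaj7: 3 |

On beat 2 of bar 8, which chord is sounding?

Beat 2 of bar 8 is beat (8−1)×6 + 2 = 44 overall.
Running totals: F#7 ends at 5, F#6 ends at 7, Ebdim ends at 12, Bb ends at 15, C# ends at 17, Bbadd9 ends at 22, Cm7 ends at 27, F#6 ends at 30, Ddim ends at 34, Dbm ends at 38, Bbmaj7 ends at 42, Fm7 ends at 45.
Beat 44 falls within Fm7.

Fm7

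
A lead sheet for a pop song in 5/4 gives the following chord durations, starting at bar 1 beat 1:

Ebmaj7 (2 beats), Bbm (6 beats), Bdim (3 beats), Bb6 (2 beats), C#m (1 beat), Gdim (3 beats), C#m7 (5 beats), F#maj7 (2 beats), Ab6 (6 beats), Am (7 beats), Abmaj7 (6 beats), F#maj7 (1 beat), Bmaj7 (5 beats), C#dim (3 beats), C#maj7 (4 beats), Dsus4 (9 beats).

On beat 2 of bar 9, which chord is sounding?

Abmaj7

Beat 2 of bar 9 is beat (9−1)×5 + 2 = 42 overall.
Running totals: Ebmaj7 ends at 2, Bbm ends at 8, Bdim ends at 11, Bb6 ends at 13, C#m ends at 14, Gdim ends at 17, C#m7 ends at 22, F#maj7 ends at 24, Ab6 ends at 30, Am ends at 37, Abmaj7 ends at 43.
Beat 42 falls within Abmaj7.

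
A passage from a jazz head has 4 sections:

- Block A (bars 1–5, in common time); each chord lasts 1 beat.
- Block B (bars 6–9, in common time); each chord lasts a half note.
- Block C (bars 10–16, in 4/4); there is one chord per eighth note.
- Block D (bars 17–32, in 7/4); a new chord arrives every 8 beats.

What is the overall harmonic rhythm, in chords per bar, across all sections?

A: 5 × 4 = 20 beats ÷ 1 = 20 chords.
B: 4 × 4 = 16 beats ÷ 2 = 8 chords.
C: 7 × 4 = 28 beats ÷ 0.5 = 56 chords.
D: 16 × 7 = 112 beats ÷ 8 = 14 chords.
Overall: 98 chords over 32 bars → 98/32 = 49/16 chords per bar.

49/16 chords per bar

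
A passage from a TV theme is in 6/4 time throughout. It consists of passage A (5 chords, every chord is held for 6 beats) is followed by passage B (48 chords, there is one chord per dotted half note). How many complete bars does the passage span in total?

29 bars

A: 5 × 6 = 30 beats = 5 bars.
B: 48 × 3 = 144 beats = 24 bars.
Total: 5 + 24 = 29 bars.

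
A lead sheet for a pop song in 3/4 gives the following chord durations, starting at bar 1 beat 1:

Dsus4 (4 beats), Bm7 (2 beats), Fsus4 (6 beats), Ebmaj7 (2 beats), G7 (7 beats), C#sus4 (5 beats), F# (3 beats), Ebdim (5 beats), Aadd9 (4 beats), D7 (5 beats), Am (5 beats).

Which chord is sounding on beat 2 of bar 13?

Aadd9

Beat 2 of bar 13 is beat (13−1)×3 + 2 = 38 overall.
Running totals: Dsus4 ends at 4, Bm7 ends at 6, Fsus4 ends at 12, Ebmaj7 ends at 14, G7 ends at 21, C#sus4 ends at 26, F# ends at 29, Ebdim ends at 34, Aadd9 ends at 38.
Beat 38 falls within Aadd9.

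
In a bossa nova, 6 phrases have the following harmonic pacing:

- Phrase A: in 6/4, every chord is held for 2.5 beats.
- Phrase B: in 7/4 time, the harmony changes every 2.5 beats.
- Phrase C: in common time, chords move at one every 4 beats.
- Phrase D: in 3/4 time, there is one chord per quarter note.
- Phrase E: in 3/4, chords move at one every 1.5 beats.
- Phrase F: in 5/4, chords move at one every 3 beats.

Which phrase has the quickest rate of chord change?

A: each chord is 2.5 beats in 6/4, so 2.4 per bar.
B: each chord is 2.5 beats in 7/4, so 2.8 per bar.
C: each chord is 4 beats in 4/4, so 1 per bar.
D: each chord is 1 beat in 3/4, so 3 per bar.
E: each chord is 1.5 beats in 3/4, so 2 per bar.
F: each chord is 3 beats in 5/4, so 5/3 per bar.
Fastest is D at 3 chords/bar.

Phrase D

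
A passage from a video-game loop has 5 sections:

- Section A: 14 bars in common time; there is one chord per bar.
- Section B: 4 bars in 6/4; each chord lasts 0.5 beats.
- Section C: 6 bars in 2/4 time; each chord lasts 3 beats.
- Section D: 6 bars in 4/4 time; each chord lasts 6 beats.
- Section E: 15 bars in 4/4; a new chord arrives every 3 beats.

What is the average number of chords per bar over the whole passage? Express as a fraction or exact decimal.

2 chords per bar

A: 14 bars of 4 beats is 56 beats; at 4 beats each that's 14 chords.
B: 4 bars of 6 beats is 24 beats; at 0.5 beats each that's 48 chords.
C: 6 bars of 2 beats is 12 beats; at 3 beats each that's 4 chords.
D: 6 bars of 4 beats is 24 beats; at 6 beats each that's 4 chords.
E: 15 bars of 4 beats is 60 beats; at 3 beats each that's 20 chords.
Overall: 90 chords over 45 bars → 90/45 = 2 chords per bar.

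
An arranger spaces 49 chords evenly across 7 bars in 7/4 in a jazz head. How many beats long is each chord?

7 bars × 7 beats/bar = 49 beats total.
49 beats ÷ 49 chords = 1 beats per chord.
(That is a quarter note.)

1 beat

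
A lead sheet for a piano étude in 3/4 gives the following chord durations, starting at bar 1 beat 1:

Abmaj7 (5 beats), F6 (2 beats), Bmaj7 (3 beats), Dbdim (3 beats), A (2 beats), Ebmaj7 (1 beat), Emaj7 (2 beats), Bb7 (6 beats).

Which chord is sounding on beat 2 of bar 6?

Beat 2 of bar 6 is beat (6−1)×3 + 2 = 17 overall.
Running totals: Abmaj7 ends at 5, F6 ends at 7, Bmaj7 ends at 10, Dbdim ends at 13, A ends at 15, Ebmaj7 ends at 16, Emaj7 ends at 18.
Beat 17 falls within Emaj7.

Emaj7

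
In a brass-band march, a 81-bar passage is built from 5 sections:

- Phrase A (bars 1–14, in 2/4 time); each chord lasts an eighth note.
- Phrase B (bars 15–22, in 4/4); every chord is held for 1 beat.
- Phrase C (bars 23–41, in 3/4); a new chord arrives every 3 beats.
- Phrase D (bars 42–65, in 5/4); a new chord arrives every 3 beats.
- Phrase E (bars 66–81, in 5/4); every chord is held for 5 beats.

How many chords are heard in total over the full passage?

163 chords

A has 28 beats and chords last 0.5 each, so 56 chords.
B has 32 beats and chords last 1 each, so 32 chords.
C has 57 beats and chords last 3 each, so 19 chords.
D has 120 beats and chords last 3 each, so 40 chords.
E has 80 beats and chords last 5 each, so 16 chords.
Total: 56 + 32 + 19 + 40 + 16 = 163.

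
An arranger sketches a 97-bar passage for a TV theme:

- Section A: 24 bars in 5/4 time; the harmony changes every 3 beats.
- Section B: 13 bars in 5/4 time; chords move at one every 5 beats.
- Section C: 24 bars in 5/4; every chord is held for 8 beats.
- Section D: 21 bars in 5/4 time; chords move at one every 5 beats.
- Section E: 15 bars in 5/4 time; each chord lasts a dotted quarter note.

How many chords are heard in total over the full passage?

A: 24 bars × 5 beats = 120 beats; 3 beats/chord → 40 chords.
B: 13 bars × 5 beats = 65 beats; 5 beats/chord → 13 chords.
C: 24 bars × 5 beats = 120 beats; 8 beats/chord → 15 chords.
D: 21 bars × 5 beats = 105 beats; 5 beats/chord → 21 chords.
E: 15 bars × 5 beats = 75 beats; 1.5 beats/chord → 50 chords.
Total: 40 + 13 + 15 + 21 + 50 = 139.

139 chords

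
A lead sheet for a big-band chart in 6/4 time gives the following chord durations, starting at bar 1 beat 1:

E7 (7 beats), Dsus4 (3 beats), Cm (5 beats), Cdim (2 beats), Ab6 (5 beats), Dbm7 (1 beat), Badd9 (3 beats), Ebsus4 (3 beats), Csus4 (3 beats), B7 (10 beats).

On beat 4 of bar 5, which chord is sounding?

Ebsus4

Beat 4 of bar 5 is beat (5−1)×6 + 4 = 28 overall.
Running totals: E7 ends at 7, Dsus4 ends at 10, Cm ends at 15, Cdim ends at 17, Ab6 ends at 22, Dbm7 ends at 23, Badd9 ends at 26, Ebsus4 ends at 29.
Beat 28 falls within Ebsus4.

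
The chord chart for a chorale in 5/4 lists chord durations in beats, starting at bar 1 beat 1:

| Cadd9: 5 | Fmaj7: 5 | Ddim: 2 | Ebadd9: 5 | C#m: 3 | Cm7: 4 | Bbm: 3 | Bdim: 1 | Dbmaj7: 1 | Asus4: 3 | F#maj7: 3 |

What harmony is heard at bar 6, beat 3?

Beat 3 of bar 6 is beat (6−1)×5 + 3 = 28 overall.
Running totals: Cadd9 ends at 5, Fmaj7 ends at 10, Ddim ends at 12, Ebadd9 ends at 17, C#m ends at 20, Cm7 ends at 24, Bbm ends at 27, Bdim ends at 28.
Beat 28 falls within Bdim.

Bdim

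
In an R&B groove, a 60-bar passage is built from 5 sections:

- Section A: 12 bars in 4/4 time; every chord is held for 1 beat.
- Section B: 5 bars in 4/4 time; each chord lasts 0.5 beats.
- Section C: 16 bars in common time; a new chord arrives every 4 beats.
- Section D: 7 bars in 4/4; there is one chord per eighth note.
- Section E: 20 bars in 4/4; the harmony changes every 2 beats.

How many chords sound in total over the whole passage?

200 chords

A has 48 beats and chords last 1 each, so 48 chords.
B has 20 beats and chords last 0.5 each, so 40 chords.
C has 64 beats and chords last 4 each, so 16 chords.
D has 28 beats and chords last 0.5 each, so 56 chords.
E has 80 beats and chords last 2 each, so 40 chords.
Total: 48 + 40 + 16 + 56 + 40 = 200.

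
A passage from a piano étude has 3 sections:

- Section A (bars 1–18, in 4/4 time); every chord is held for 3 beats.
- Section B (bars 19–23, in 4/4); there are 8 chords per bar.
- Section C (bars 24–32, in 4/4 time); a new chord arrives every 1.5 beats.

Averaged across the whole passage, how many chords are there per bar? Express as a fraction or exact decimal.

2.75 chords per bar

A: 18 bars of 4 beats is 72 beats; at 3 beats each that's 24 chords.
B: 5 bars of 4 beats is 20 beats; at 0.5 beats each that's 40 chords.
C: 9 bars of 4 beats is 36 beats; at 1.5 beats each that's 24 chords.
Overall: 88 chords over 32 bars → 88/32 = 2.75 chords per bar.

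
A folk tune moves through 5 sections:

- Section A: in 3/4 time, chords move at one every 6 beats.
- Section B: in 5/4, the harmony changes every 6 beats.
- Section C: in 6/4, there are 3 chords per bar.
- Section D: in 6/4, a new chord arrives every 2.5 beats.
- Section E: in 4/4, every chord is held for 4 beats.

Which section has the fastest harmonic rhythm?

A: 3/6 = 0.5 chords/bar.
B: 5/6 = 5/6 chords/bar.
C: 6/2 = 3 chords/bar.
D: 6/2.5 = 2.4 chords/bar.
E: 4/4 = 1 chord/bar.
Fastest is C at 3 chords/bar.

Section C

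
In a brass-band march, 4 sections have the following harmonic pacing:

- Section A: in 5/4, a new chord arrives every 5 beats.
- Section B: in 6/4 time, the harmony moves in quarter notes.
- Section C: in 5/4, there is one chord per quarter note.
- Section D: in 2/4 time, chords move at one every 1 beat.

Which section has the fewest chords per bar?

A: 5 beats/bar ÷ 5 beats/chord = 1 chord/bar.
B: 6 beats/bar ÷ 1 beat/chord = 6 chords/bar.
C: 5 beats/bar ÷ 1 beat/chord = 5 chords/bar.
D: 2 beats/bar ÷ 1 beat/chord = 2 chords/bar.
Slowest is A at 1 chords/bar.

Section A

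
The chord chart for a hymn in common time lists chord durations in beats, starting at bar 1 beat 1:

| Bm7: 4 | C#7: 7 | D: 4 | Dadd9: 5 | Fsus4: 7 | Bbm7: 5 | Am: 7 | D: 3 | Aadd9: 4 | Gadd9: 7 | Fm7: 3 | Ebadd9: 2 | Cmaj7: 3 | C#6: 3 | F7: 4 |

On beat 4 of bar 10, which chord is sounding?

Beat 4 of bar 10 is beat (10−1)×4 + 4 = 40 overall.
Running totals: Bm7 ends at 4, C#7 ends at 11, D ends at 15, Dadd9 ends at 20, Fsus4 ends at 27, Bbm7 ends at 32, Am ends at 39, D ends at 42.
Beat 40 falls within D.

D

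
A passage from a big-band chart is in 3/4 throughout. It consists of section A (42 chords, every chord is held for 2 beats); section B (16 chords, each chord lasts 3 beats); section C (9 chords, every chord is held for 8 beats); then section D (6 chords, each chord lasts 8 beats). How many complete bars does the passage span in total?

84 bars

A: 42 × 2 = 84 beats = 28 bars.
B: 16 × 3 = 48 beats = 16 bars.
C: 9 × 8 = 72 beats = 24 bars.
D: 6 × 8 = 48 beats = 16 bars.
Total: 28 + 16 + 24 + 16 = 84 bars.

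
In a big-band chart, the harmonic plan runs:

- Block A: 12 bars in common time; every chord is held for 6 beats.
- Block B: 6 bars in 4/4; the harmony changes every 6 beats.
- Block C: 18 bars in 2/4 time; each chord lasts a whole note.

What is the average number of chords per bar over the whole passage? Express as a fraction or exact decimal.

A: 12 × 4 = 48 beats ÷ 6 = 8 chords.
B: 6 × 4 = 24 beats ÷ 6 = 4 chords.
C: 18 × 2 = 36 beats ÷ 4 = 9 chords.
Overall: 21 chords over 36 bars → 21/36 = 7/12 chords per bar.

7/12 chords per bar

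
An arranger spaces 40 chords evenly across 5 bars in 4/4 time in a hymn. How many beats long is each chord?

5 bars × 4 beats/bar = 20 beats total.
20 beats ÷ 40 chords = 0.5 beats per chord.
(That is an eighth note.)

0.5 beats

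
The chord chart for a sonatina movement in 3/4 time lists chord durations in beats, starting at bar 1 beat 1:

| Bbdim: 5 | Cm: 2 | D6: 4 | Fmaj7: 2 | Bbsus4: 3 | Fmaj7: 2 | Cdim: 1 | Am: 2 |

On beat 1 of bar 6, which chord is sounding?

Bbsus4

Beat 1 of bar 6 is beat (6−1)×3 + 1 = 16 overall.
Running totals: Bbdim ends at 5, Cm ends at 7, D6 ends at 11, Fmaj7 ends at 13, Bbsus4 ends at 16.
Beat 16 falls within Bbsus4.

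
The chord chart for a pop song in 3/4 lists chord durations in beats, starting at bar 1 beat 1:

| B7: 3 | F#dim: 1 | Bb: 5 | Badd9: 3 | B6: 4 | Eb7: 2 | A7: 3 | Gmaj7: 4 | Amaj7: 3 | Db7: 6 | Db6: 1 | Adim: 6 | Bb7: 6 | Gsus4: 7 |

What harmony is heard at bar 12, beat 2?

Beat 2 of bar 12 is beat (12−1)×3 + 2 = 35 overall.
Running totals: B7 ends at 3, F#dim ends at 4, Bb ends at 9, Badd9 ends at 12, B6 ends at 16, Eb7 ends at 18, A7 ends at 21, Gmaj7 ends at 25, Amaj7 ends at 28, Db7 ends at 34, Db6 ends at 35.
Beat 35 falls within Db6.

Db6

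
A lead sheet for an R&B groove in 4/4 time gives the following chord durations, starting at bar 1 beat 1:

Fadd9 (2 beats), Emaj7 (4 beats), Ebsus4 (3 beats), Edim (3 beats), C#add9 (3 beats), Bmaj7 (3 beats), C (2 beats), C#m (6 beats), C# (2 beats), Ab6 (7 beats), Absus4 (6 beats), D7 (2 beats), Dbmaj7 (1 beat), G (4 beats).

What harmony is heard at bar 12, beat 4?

Beat 4 of bar 12 is beat (12−1)×4 + 4 = 48 overall.
Running totals: Fadd9 ends at 2, Emaj7 ends at 6, Ebsus4 ends at 9, Edim ends at 12, C#add9 ends at 15, Bmaj7 ends at 18, C ends at 20, C#m ends at 26, C# ends at 28, Ab6 ends at 35, Absus4 ends at 41, D7 ends at 43, Dbmaj7 ends at 44, G ends at 48.
Beat 48 falls within G.

G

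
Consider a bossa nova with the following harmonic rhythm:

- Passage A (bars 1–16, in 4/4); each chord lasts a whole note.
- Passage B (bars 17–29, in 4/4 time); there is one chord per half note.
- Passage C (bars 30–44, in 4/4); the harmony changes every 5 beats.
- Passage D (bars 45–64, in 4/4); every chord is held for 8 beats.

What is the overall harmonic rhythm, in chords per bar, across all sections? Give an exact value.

1 chords per bar

A: 16 bars of 4 beats is 64 beats; at 4 beats each that's 16 chords.
B: 13 bars of 4 beats is 52 beats; at 2 beats each that's 26 chords.
C: 15 bars of 4 beats is 60 beats; at 5 beats each that's 12 chords.
D: 20 bars of 4 beats is 80 beats; at 8 beats each that's 10 chords.
Overall: 64 chords over 64 bars → 64/64 = 1 chords per bar.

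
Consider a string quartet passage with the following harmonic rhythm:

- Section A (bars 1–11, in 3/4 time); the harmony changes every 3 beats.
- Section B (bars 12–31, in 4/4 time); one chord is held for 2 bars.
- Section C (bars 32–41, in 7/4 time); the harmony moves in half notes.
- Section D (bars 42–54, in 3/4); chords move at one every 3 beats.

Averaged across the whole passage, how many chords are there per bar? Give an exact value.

23/18 chords per bar

A: 11 bars of 3 beats is 33 beats; at 3 beats each that's 11 chords.
B: 20 bars of 4 beats is 80 beats; at 8 beats each that's 10 chords.
C: 10 bars of 7 beats is 70 beats; at 2 beats each that's 35 chords.
D: 13 bars of 3 beats is 39 beats; at 3 beats each that's 13 chords.
Overall: 69 chords over 54 bars → 69/54 = 23/18 chords per bar.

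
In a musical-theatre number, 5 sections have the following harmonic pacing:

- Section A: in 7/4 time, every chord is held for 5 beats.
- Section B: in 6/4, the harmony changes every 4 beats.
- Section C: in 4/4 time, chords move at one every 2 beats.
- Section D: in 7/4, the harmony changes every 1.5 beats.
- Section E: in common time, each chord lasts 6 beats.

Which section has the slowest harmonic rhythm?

A: 7 beats/bar ÷ 5 beats/chord = 1.4 chords/bar.
B: 6 beats/bar ÷ 4 beats/chord = 1.5 chords/bar.
C: 4 beats/bar ÷ 2 beats/chord = 2 chords/bar.
D: 7 beats/bar ÷ 1.5 beats/chord = 14/3 chords/bar.
E: 4 beats/bar ÷ 6 beats/chord = 2/3 chords/bar.
Slowest is E at 2/3 chords/bar.

Section E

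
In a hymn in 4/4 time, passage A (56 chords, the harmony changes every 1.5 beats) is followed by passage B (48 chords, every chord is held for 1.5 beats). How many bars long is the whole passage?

A: 56 × 1.5 = 84 beats = 21 bars.
B: 48 × 1.5 = 72 beats = 18 bars.
Total: 21 + 18 = 39 bars.

39 bars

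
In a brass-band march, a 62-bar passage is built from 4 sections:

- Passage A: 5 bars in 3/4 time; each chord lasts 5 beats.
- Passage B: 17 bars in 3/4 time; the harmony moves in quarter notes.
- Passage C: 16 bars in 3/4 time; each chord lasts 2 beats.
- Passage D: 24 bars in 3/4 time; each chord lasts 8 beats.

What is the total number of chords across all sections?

A: 5·3 = 15 beats, 15/5 = 3 chords.
B: 17·3 = 51 beats, 51/1 = 51 chords.
C: 16·3 = 48 beats, 48/2 = 24 chords.
D: 24·3 = 72 beats, 72/8 = 9 chords.
Total: 3 + 51 + 24 + 9 = 87.

87 chords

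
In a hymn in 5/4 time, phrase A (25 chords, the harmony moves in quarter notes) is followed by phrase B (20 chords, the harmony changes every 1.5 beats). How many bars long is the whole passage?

A: 25 × 1 = 25 beats = 5 bars.
B: 20 × 1.5 = 30 beats = 6 bars.
Total: 5 + 6 = 11 bars.

11 bars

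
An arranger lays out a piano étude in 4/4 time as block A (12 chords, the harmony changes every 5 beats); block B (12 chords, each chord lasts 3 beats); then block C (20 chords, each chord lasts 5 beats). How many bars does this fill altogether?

A: 12 × 5 = 60 beats = 15 bars.
B: 12 × 3 = 36 beats = 9 bars.
C: 20 × 5 = 100 beats = 25 bars.
Total: 15 + 9 + 25 = 49 bars.

49 bars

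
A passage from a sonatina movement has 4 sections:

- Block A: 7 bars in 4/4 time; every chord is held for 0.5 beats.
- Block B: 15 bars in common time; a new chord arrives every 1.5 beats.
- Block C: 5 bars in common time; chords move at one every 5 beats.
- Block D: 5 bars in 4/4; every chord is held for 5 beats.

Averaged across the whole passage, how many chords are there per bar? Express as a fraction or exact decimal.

3.25 chords per bar

A: 7 bars of 4 beats is 28 beats; at 0.5 beats each that's 56 chords.
B: 15 bars of 4 beats is 60 beats; at 1.5 beats each that's 40 chords.
C: 5 bars of 4 beats is 20 beats; at 5 beats each that's 4 chords.
D: 5 bars of 4 beats is 20 beats; at 5 beats each that's 4 chords.
Overall: 104 chords over 32 bars → 104/32 = 3.25 chords per bar.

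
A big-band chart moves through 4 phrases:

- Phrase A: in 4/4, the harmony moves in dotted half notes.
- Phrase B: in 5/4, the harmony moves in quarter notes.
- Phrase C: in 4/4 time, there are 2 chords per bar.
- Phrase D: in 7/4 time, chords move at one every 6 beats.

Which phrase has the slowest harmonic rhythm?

A: each chord is 3 beats in 4/4, so 4/3 per bar.
B: each chord is 1 beat in 5/4, so 5 per bar.
C: each chord is 2 beats in 4/4, so 2 per bar.
D: each chord is 6 beats in 7/4, so 7/6 per bar.
Slowest is D at 7/6 chords/bar.

Phrase D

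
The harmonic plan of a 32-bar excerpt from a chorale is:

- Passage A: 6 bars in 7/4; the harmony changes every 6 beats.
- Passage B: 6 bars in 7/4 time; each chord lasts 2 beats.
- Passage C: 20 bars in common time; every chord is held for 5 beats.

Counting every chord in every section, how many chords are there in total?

A: 6 bars × 7 beats = 42 beats; 6 beats/chord → 7 chords.
B: 6 bars × 7 beats = 42 beats; 2 beats/chord → 21 chords.
C: 20 bars × 4 beats = 80 beats; 5 beats/chord → 16 chords.
Total: 7 + 21 + 16 = 44.

44 chords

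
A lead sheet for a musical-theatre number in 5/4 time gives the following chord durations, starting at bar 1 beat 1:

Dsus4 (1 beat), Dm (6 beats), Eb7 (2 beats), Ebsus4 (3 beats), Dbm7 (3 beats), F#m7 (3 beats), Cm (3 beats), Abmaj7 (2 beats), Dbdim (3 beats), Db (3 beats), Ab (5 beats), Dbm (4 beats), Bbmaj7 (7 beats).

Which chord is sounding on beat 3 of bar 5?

Beat 3 of bar 5 is beat (5−1)×5 + 3 = 23 overall.
Running totals: Dsus4 ends at 1, Dm ends at 7, Eb7 ends at 9, Ebsus4 ends at 12, Dbm7 ends at 15, F#m7 ends at 18, Cm ends at 21, Abmaj7 ends at 23.
Beat 23 falls within Abmaj7.

Abmaj7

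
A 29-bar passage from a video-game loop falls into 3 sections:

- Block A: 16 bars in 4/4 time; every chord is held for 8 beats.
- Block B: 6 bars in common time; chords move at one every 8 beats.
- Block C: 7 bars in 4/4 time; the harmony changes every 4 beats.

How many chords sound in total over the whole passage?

A has 64 beats and chords last 8 each, so 8 chords.
B has 24 beats and chords last 8 each, so 3 chords.
C has 28 beats and chords last 4 each, so 7 chords.
Total: 8 + 3 + 7 = 18.

18 chords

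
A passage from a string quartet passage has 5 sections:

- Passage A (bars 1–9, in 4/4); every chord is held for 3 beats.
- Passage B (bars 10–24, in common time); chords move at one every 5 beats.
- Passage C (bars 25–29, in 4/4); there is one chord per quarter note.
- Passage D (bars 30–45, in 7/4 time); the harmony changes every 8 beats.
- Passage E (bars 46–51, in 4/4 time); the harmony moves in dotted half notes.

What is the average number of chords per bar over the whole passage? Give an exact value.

22/17 chords per bar

A: 9 bars of 4 beats is 36 beats; at 3 beats each that's 12 chords.
B: 15 bars of 4 beats is 60 beats; at 5 beats each that's 12 chords.
C: 5 bars of 4 beats is 20 beats; at 1 beat each that's 20 chords.
D: 16 bars of 7 beats is 112 beats; at 8 beats each that's 14 chords.
E: 6 bars of 4 beats is 24 beats; at 3 beats each that's 8 chords.
Overall: 66 chords over 51 bars → 66/51 = 22/17 chords per bar.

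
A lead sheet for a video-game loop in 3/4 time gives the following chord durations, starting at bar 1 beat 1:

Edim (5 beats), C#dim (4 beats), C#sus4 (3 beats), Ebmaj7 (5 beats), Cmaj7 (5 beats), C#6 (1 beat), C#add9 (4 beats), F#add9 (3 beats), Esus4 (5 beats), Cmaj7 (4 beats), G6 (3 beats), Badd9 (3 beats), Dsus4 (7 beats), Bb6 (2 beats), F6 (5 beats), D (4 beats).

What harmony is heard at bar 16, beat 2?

Dsus4

Beat 2 of bar 16 is beat (16−1)×3 + 2 = 47 overall.
Running totals: Edim ends at 5, C#dim ends at 9, C#sus4 ends at 12, Ebmaj7 ends at 17, Cmaj7 ends at 22, C#6 ends at 23, C#add9 ends at 27, F#add9 ends at 30, Esus4 ends at 35, Cmaj7 ends at 39, G6 ends at 42, Badd9 ends at 45, Dsus4 ends at 52.
Beat 47 falls within Dsus4.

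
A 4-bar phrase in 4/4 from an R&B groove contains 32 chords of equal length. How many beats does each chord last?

0.5 beats

4 bars × 4 beats/bar = 16 beats total.
16 beats ÷ 32 chords = 0.5 beats per chord.
(That is an eighth note.)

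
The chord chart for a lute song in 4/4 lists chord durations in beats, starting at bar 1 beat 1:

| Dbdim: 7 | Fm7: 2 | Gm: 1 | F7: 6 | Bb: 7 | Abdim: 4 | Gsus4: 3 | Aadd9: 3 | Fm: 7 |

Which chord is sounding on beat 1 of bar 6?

Bb

Beat 1 of bar 6 is beat (6−1)×4 + 1 = 21 overall.
Running totals: Dbdim ends at 7, Fm7 ends at 9, Gm ends at 10, F7 ends at 16, Bb ends at 23.
Beat 21 falls within Bb.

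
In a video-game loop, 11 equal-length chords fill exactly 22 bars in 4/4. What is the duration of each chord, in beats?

22 bars × 4 beats/bar = 88 beats total.
88 beats ÷ 11 chords = 8 beats per chord.

8 beats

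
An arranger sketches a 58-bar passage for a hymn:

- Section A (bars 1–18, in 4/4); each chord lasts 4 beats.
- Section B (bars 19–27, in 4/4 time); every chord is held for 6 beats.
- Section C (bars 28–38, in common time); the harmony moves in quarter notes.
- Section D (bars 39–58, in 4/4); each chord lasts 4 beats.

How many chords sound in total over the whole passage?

88 chords

A has 72 beats and chords last 4 each, so 18 chords.
B has 36 beats and chords last 6 each, so 6 chords.
C has 44 beats and chords last 1 each, so 44 chords.
D has 80 beats and chords last 4 each, so 20 chords.
Total: 18 + 6 + 44 + 20 = 88.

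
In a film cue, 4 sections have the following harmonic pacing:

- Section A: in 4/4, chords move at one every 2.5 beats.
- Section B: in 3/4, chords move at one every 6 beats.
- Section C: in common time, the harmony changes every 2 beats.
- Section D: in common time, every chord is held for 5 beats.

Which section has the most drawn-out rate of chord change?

Section B

A: each chord is 2.5 beats in 4/4, so 1.6 per bar.
B: each chord is 6 beats in 3/4, so 0.5 per bar.
C: each chord is 2 beats in 4/4, so 2 per bar.
D: each chord is 5 beats in 4/4, so 0.8 per bar.
Slowest is B at 0.5 chords/bar.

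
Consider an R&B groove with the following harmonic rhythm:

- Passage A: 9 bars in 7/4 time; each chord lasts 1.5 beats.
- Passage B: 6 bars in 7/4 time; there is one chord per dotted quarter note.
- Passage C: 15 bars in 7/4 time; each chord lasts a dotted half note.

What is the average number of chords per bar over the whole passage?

A: 9 × 7 = 63 beats ÷ 1.5 = 42 chords.
B: 6 × 7 = 42 beats ÷ 1.5 = 28 chords.
C: 15 × 7 = 105 beats ÷ 3 = 35 chords.
Overall: 105 chords over 30 bars → 105/30 = 3.5 chords per bar.

3.5 chords per bar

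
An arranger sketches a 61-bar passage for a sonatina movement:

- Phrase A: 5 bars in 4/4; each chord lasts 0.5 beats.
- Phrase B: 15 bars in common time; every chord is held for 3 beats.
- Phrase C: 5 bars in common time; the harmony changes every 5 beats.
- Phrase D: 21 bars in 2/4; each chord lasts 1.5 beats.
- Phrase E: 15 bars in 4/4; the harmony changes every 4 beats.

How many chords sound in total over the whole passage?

107 chords

A: 5·4 = 20 beats, 20/0.5 = 40 chords.
B: 15·4 = 60 beats, 60/3 = 20 chords.
C: 5·4 = 20 beats, 20/5 = 4 chords.
D: 21·2 = 42 beats, 42/1.5 = 28 chords.
E: 15·4 = 60 beats, 60/4 = 15 chords.
Total: 40 + 20 + 4 + 28 + 15 = 107.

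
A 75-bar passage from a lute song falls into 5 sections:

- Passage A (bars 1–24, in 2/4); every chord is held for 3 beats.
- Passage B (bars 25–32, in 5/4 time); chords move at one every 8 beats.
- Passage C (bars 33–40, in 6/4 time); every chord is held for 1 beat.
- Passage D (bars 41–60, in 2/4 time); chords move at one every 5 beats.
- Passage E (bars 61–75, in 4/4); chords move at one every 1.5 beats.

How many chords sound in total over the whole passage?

A has 48 beats and chords last 3 each, so 16 chords.
B has 40 beats and chords last 8 each, so 5 chords.
C has 48 beats and chords last 1 each, so 48 chords.
D has 40 beats and chords last 5 each, so 8 chords.
E has 60 beats and chords last 1.5 each, so 40 chords.
Total: 16 + 5 + 48 + 8 + 40 = 117.

117 chords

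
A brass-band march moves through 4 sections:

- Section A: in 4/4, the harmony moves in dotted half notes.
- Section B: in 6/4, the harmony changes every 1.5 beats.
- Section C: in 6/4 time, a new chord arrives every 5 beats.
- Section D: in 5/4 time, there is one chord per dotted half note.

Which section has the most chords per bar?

Section B

A: 4/3 = 4/3 chords/bar.
B: 6/1.5 = 4 chords/bar.
C: 6/5 = 1.2 chords/bar.
D: 5/3 = 5/3 chords/bar.
Fastest is B at 4 chords/bar.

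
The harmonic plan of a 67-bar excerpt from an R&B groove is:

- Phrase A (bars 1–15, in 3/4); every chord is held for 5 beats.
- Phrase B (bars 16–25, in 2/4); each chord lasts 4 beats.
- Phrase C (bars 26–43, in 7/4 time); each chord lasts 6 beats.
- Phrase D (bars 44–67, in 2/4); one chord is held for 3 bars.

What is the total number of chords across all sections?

A: 15 bars × 3 beats = 45 beats; 5 beats/chord → 9 chords.
B: 10 bars × 2 beats = 20 beats; 4 beats/chord → 5 chords.
C: 18 bars × 7 beats = 126 beats; 6 beats/chord → 21 chords.
D: 24 bars × 2 beats = 48 beats; 6 beats/chord → 8 chords.
Total: 9 + 5 + 21 + 8 = 43.

43 chords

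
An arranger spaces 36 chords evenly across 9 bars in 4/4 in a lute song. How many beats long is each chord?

9 bars × 4 beats/bar = 36 beats total.
36 beats ÷ 36 chords = 1 beats per chord.
(That is a quarter note.)

1 beat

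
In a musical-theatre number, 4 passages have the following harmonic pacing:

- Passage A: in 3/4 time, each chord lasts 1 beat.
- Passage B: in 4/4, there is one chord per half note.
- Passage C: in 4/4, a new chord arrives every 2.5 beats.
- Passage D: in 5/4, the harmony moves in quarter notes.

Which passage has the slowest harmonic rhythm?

A: 3 beats/bar ÷ 1 beat/chord = 3 chords/bar.
B: 4 beats/bar ÷ 2 beats/chord = 2 chords/bar.
C: 4 beats/bar ÷ 2.5 beats/chord = 1.6 chords/bar.
D: 5 beats/bar ÷ 1 beat/chord = 5 chords/bar.
Slowest is C at 1.6 chords/bar.

Passage C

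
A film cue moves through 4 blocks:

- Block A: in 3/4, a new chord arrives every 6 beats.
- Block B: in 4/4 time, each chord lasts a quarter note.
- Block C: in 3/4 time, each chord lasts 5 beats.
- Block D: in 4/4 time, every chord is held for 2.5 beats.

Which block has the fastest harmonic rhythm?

A: 3/6 = 0.5 chords/bar.
B: 4/1 = 4 chords/bar.
C: 3/5 = 0.6 chords/bar.
D: 4/2.5 = 1.6 chords/bar.
Fastest is B at 4 chords/bar.

Block B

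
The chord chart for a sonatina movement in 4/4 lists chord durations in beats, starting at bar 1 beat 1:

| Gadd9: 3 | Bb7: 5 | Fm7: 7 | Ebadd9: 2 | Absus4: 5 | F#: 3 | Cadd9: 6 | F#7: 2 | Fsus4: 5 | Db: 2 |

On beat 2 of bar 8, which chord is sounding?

Cadd9

Beat 2 of bar 8 is beat (8−1)×4 + 2 = 30 overall.
Running totals: Gadd9 ends at 3, Bb7 ends at 8, Fm7 ends at 15, Ebadd9 ends at 17, Absus4 ends at 22, F# ends at 25, Cadd9 ends at 31.
Beat 30 falls within Cadd9.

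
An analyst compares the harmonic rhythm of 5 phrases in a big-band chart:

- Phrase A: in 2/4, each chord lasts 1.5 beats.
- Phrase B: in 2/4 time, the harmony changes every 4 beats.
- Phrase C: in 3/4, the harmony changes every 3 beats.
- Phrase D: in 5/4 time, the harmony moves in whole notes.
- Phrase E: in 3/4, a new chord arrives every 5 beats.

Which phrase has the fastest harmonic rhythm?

A: 2/1.5 = 4/3 chords/bar.
B: 2/4 = 0.5 chords/bar.
C: 3/3 = 1 chord/bar.
D: 5/4 = 1.25 chords/bar.
E: 3/5 = 0.6 chords/bar.
Fastest is A at 4/3 chords/bar.

Phrase A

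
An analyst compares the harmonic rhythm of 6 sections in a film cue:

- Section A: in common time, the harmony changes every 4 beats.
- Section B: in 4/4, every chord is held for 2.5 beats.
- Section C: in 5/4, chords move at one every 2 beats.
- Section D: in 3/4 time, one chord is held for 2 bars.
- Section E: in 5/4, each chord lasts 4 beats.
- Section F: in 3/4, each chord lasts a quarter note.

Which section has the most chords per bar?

Section F

A: 4/4 = 1 chord/bar.
B: 4/2.5 = 1.6 chords/bar.
C: 5/2 = 2.5 chords/bar.
D: 3/6 = 0.5 chords/bar.
E: 5/4 = 1.25 chords/bar.
F: 3/1 = 3 chords/bar.
Fastest is F at 3 chords/bar.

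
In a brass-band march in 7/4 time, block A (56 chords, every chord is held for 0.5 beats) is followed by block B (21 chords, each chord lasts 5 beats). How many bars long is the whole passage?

19 bars

A: 56 × 0.5 = 28 beats = 4 bars.
B: 21 × 5 = 105 beats = 15 bars.
Total: 4 + 15 = 19 bars.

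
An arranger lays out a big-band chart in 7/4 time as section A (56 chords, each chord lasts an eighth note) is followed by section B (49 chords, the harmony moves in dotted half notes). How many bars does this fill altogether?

25 bars

A: 56 × 0.5 = 28 beats = 4 bars.
B: 49 × 3 = 147 beats = 21 bars.
Total: 4 + 21 = 25 bars.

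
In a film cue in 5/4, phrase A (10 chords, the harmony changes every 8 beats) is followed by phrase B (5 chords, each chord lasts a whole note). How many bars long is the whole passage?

A: 10 × 8 = 80 beats = 16 bars.
B: 5 × 4 = 20 beats = 4 bars.
Total: 16 + 4 = 20 bars.

20 bars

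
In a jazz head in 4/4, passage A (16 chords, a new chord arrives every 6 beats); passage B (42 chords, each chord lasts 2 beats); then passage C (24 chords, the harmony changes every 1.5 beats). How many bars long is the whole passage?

A: 16 × 6 = 96 beats = 24 bars.
B: 42 × 2 = 84 beats = 21 bars.
C: 24 × 1.5 = 36 beats = 9 bars.
Total: 24 + 21 + 9 = 54 bars.

54 bars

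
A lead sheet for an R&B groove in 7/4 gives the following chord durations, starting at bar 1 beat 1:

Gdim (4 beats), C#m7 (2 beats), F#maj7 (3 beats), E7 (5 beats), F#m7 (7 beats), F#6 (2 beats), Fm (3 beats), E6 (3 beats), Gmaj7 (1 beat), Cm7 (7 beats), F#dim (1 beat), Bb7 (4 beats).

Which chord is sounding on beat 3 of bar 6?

F#dim

Beat 3 of bar 6 is beat (6−1)×7 + 3 = 38 overall.
Running totals: Gdim ends at 4, C#m7 ends at 6, F#maj7 ends at 9, E7 ends at 14, F#m7 ends at 21, F#6 ends at 23, Fm ends at 26, E6 ends at 29, Gmaj7 ends at 30, Cm7 ends at 37, F#dim ends at 38.
Beat 38 falls within F#dim.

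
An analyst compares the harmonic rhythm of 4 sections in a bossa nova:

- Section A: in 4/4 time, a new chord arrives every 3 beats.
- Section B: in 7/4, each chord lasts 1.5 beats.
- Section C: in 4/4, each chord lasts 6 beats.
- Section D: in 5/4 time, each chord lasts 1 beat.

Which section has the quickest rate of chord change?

A: 4/3 = 4/3 chords/bar.
B: 7/1.5 = 14/3 chords/bar.
C: 4/6 = 2/3 chords/bar.
D: 5/1 = 5 chords/bar.
Fastest is D at 5 chords/bar.

Section D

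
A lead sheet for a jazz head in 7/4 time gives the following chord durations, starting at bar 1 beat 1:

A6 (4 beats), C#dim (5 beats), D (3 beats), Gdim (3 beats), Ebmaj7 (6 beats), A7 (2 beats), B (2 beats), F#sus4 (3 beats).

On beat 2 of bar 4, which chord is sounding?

Beat 2 of bar 4 is beat (4−1)×7 + 2 = 23 overall.
Running totals: A6 ends at 4, C#dim ends at 9, D ends at 12, Gdim ends at 15, Ebmaj7 ends at 21, A7 ends at 23.
Beat 23 falls within A7.

A7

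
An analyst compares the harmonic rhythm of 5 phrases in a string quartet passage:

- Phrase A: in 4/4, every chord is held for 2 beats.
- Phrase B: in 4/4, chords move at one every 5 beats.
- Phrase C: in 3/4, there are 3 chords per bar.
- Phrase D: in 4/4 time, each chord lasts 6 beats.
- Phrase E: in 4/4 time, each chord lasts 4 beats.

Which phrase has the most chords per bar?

A: each chord is 2 beats in 4/4, so 2 per bar.
B: each chord is 5 beats in 4/4, so 0.8 per bar.
C: each chord is 1 beat in 3/4, so 3 per bar.
D: each chord is 6 beats in 4/4, so 2/3 per bar.
E: each chord is 4 beats in 4/4, so 1 per bar.
Fastest is C at 3 chords/bar.

Phrase C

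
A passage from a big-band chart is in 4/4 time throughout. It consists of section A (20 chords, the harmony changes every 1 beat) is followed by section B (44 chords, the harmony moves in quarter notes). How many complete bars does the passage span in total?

A: 20 × 1 = 20 beats = 5 bars.
B: 44 × 1 = 44 beats = 11 bars.
Total: 5 + 11 = 16 bars.

16 bars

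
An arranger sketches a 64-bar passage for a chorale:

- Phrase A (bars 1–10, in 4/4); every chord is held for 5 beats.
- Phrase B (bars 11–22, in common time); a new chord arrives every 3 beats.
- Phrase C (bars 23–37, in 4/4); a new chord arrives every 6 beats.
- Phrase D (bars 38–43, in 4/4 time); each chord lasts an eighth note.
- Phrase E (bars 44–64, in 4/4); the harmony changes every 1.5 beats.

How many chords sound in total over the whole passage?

138 chords

A: 10·4 = 40 beats, 40/5 = 8 chords.
B: 12·4 = 48 beats, 48/3 = 16 chords.
C: 15·4 = 60 beats, 60/6 = 10 chords.
D: 6·4 = 24 beats, 24/0.5 = 48 chords.
E: 21·4 = 84 beats, 84/1.5 = 56 chords.
Total: 8 + 16 + 10 + 48 + 56 = 138.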